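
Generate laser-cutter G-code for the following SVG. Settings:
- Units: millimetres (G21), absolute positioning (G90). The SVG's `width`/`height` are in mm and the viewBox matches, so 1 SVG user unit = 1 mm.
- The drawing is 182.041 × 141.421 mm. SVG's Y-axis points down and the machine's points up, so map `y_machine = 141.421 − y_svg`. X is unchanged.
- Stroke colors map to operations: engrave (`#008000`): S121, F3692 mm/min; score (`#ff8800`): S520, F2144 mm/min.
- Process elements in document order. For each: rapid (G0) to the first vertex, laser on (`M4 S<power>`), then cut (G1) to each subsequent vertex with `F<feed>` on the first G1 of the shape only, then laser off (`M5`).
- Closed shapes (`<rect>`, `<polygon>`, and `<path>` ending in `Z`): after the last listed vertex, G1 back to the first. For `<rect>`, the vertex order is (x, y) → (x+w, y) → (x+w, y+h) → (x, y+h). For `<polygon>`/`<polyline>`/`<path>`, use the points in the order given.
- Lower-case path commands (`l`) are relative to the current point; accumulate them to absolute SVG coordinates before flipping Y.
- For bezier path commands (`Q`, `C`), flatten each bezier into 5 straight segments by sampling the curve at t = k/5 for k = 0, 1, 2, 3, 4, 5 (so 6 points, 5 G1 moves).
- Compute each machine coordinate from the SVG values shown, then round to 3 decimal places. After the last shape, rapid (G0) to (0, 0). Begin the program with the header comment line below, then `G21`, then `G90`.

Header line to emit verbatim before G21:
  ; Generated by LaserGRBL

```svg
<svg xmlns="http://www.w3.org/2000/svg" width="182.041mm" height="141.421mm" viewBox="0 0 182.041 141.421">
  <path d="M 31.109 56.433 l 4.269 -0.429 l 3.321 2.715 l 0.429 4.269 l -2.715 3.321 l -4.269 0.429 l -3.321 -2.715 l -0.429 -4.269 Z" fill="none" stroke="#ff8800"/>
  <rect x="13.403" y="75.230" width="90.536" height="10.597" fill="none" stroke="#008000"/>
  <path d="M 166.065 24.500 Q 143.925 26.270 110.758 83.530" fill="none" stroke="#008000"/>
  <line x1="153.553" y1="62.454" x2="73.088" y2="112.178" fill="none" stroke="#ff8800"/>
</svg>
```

viewBox `0 0 182.041 141.421` with mm width/height → 1 unit = 1 mm. Flip: y_m = 141.421 − y_svg.

**Shape 1** — `<path>` regular polygon, stroke `#ff8800` → score (S520, F2144). Machine vertices: (31.109,84.988) → (35.378,85.417) → (38.699,82.702) → (39.128,78.433) → (36.413,75.112) → (32.144,74.683) → (28.823,77.398) → (28.394,81.667) → (31.109,84.988). Closed: final G1 returns to the first vertex.

**Shape 2** — `<rect>` rectangle, stroke `#008000` → engrave (S121, F3692). Machine vertices: (13.403,66.191) → (103.939,66.191) → (103.939,55.594) → (13.403,55.594) → (13.403,66.191). Closed: final G1 returns to the first vertex.

**Shape 3** — `<path>` quadratic bezier, stroke `#008000` → engrave (S121, F3692). Control points (SVG): P0=(166.065,24.500), P1=(143.925,26.270), P2=(110.758,83.530); sampled at t=k/5. Machine vertices: (166.065,116.921) → (156.768,113.993) → (146.589,106.627) → (135.527,94.821) → (123.584,78.575) → (110.758,57.891). Open path.

**Shape 4** — `<line>` line segment, stroke `#ff8800` → score (S520, F2144). Machine vertices: (153.553,78.967) → (73.088,29.243). Open path.

; Generated by LaserGRBL
G21
G90
G0 X31.109 Y84.988
M4 S520
G1 X35.378 Y85.417 F2144
G1 X38.699 Y82.702
G1 X39.128 Y78.433
G1 X36.413 Y75.112
G1 X32.144 Y74.683
G1 X28.823 Y77.398
G1 X28.394 Y81.667
G1 X31.109 Y84.988
M5
G0 X13.403 Y66.191
M4 S121
G1 X103.939 Y66.191 F3692
G1 X103.939 Y55.594
G1 X13.403 Y55.594
G1 X13.403 Y66.191
M5
G0 X166.065 Y116.921
M4 S121
G1 X156.768 Y113.993 F3692
G1 X146.589 Y106.627
G1 X135.527 Y94.821
G1 X123.584 Y78.575
G1 X110.758 Y57.891
M5
G0 X153.553 Y78.967
M4 S520
G1 X73.088 Y29.243 F2144
M5
G0 X0.000 Y0.000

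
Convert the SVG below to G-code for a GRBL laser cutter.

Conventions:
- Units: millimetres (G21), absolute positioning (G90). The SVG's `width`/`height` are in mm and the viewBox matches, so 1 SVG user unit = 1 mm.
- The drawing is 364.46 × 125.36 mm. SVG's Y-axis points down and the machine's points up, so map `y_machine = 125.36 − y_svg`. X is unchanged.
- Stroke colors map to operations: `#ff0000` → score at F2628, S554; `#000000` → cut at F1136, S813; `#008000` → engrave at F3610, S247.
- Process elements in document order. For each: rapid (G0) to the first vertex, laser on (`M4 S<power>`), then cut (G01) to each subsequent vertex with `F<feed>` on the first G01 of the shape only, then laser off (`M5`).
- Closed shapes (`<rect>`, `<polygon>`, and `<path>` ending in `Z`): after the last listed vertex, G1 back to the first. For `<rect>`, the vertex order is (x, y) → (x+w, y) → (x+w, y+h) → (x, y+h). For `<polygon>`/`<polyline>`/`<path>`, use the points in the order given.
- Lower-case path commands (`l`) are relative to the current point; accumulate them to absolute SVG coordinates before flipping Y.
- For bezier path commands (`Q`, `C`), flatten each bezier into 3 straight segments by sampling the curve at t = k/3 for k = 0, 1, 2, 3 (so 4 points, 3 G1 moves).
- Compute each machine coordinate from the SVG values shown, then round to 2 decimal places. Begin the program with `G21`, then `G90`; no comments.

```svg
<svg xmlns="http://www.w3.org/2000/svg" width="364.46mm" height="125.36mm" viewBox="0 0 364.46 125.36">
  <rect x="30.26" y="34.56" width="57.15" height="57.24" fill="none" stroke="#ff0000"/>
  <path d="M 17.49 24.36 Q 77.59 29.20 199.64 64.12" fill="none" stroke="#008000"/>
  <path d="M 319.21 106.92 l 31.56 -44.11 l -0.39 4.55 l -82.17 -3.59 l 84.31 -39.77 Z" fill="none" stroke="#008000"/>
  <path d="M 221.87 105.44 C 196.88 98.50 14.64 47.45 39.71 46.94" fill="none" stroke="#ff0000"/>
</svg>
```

G21
G90
G0 X30.26 Y90.80
M4 S554
G01 X87.41 Y90.80 F2628
G01 X87.41 Y33.56
G01 X30.26 Y33.56
G01 X30.26 Y90.80
M5
G0 X17.49 Y101.00
M4 S247
G01 X64.44 Y94.43 F3610
G01 X125.16 Y81.18
G01 X199.64 Y61.24
M5
G0 X319.21 Y18.44
M4 S247
G01 X350.77 Y62.55 F3610
G01 X350.38 Y58.00
G01 X268.21 Y61.59
G01 X352.52 Y101.36
G01 X319.21 Y18.44
M5
G0 X221.87 Y19.92
M4 S554
G01 X157.97 Y38.06 F2628
G01 X70.24 Y64.57
G01 X39.71 Y78.42
M5

1 u = 1 mm; y_m = 125.36 − y.

[1] `<rect>` rectangle, #ff0000→score S554 F2628: (30.26,90.80) → (87.41,90.80) → (87.41,33.56) → (30.26,33.56) → (30.26,90.80) (closed)

[2] `<path>` quadratic bezier, #008000→engrave S247 F3610: (17.49,101.00) → (64.44,94.43) → (125.16,81.18) → (199.64,61.24)

[3] `<path>` closed polygon, #008000→engrave S247 F3610: (319.21,18.44) → (350.77,62.55) → (350.38,58.00) → (268.21,61.59) → (352.52,101.36) → (319.21,18.44) (closed)

[4] `<path>` cubic bezier, #ff0000→score S554 F2628: (221.87,19.92) → (157.97,38.06) → (70.24,64.57) → (39.71,78.42)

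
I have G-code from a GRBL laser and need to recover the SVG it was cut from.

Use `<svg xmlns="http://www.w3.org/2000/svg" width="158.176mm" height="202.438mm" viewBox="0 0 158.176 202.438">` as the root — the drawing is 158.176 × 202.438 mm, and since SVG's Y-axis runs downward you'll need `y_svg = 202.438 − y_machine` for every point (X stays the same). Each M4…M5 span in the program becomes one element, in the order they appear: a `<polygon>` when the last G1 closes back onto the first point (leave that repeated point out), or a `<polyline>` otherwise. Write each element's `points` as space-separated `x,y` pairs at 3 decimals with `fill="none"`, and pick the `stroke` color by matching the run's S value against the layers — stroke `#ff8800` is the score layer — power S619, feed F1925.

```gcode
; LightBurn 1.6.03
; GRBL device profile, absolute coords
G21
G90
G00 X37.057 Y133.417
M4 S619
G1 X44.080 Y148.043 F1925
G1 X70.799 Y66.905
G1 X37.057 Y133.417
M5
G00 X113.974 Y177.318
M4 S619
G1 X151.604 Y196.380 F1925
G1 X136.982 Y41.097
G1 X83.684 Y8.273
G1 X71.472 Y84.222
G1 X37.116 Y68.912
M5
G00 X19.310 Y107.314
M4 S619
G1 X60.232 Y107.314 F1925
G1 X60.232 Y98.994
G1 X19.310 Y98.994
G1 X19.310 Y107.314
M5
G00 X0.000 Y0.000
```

Machine Y-up, SVG Y-down with viewBox height 202.438, so y_svg = 202.438 − y_machine; X carries over. Every run uses S619, so all elements get stroke `#ff8800` (score).

Run 1: The run returns to its start, so emit a `<polygon>` with points (Y-flipped): 37.057,69.021 44.080,54.395 70.799,135.533.

Run 2: The run is open, so emit a `<polyline>` with points (Y-flipped): 113.974,25.120 151.604,6.058 136.982,161.341 83.684,194.165 71.472,118.216 37.116,133.526.

Run 3: The run returns to its start, so emit a `<polygon>` with points (Y-flipped): 19.310,95.124 60.232,95.124 60.232,103.444 19.310,103.444.

<svg xmlns="http://www.w3.org/2000/svg" width="158.176mm" height="202.438mm" viewBox="0 0 158.176 202.438">
  <polygon points="37.057,69.021 44.080,54.395 70.799,135.533" fill="none" stroke="#ff8800"/>
  <polyline points="113.974,25.120 151.604,6.058 136.982,161.341 83.684,194.165 71.472,118.216 37.116,133.526" fill="none" stroke="#ff8800"/>
  <polygon points="19.310,95.124 60.232,95.124 60.232,103.444 19.310,103.444" fill="none" stroke="#ff8800"/>
</svg>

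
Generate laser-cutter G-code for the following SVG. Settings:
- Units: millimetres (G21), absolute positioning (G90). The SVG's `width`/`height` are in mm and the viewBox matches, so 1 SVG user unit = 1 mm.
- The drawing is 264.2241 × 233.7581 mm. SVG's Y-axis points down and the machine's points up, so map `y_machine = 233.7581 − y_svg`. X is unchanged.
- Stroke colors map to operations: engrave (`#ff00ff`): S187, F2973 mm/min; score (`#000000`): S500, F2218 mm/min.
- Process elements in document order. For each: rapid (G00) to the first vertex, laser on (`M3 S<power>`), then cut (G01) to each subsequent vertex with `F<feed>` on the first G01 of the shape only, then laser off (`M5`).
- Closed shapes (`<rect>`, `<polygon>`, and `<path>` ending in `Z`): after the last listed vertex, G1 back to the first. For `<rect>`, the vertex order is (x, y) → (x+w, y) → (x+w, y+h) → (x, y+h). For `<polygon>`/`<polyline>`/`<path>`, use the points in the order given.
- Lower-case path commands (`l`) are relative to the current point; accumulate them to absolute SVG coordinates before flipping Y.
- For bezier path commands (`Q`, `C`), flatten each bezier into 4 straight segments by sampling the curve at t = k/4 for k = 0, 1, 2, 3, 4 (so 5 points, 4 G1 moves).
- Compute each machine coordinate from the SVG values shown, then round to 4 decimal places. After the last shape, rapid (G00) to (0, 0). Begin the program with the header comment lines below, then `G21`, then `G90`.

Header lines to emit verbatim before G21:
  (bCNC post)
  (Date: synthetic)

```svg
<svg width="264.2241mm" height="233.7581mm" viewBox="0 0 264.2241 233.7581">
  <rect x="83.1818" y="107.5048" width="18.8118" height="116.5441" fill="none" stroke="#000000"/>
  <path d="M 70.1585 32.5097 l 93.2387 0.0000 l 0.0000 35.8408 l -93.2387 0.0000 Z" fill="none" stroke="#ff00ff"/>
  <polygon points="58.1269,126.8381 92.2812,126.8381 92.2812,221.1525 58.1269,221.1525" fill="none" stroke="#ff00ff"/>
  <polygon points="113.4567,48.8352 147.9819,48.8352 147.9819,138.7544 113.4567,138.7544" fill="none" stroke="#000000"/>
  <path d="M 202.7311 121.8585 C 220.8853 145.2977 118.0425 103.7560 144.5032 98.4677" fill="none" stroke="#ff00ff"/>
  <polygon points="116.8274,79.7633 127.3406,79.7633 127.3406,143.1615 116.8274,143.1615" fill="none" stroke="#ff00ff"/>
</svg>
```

1 u = 1 mm; y_m = 233.7581 − y.

[1] `<rect>` rectangle, #000000→score S500 F2218: (83.1818,126.2533) → (101.9936,126.2533) → (101.9936,9.7092) → (83.1818,9.7092) → (83.1818,126.2533) (closed)

[2] `<path>` rectangle, #ff00ff→engrave S187 F2973: (70.1585,201.2484) → (163.3972,201.2484) → (163.3972,165.4076) → (70.1585,165.4076) → (70.1585,201.2484) (closed)

[3] `<polygon>` rectangle, #ff00ff→engrave S187 F2973: (58.1269,106.9200) → (92.2812,106.9200) → (92.2812,12.6056) → (58.1269,12.6056) → (58.1269,106.9200) (closed)

[4] `<polygon>` rectangle, #000000→score S500 F2218: (113.4567,184.9229) → (147.9819,184.9229) → (147.9819,95.0037) → (113.4567,95.0037) → (113.4567,184.9229) (closed)

[5] `<path>` cubic bezier, #ff00ff→engrave S187 F2973: (202.7311,111.8996) → (197.5708,104.9223) → (170.5022,112.8222) → (144.9911,126.1084) → (144.5032,135.2904)

[6] `<polygon>` rectangle, #ff00ff→engrave S187 F2973: (116.8274,153.9948) → (127.3406,153.9948) → (127.3406,90.5966) → (116.8274,90.5966) → (116.8274,153.9948) (closed)

(bCNC post)
(Date: synthetic)
G21
G90
G00 X83.1818 Y126.2533
M3 S500
G01 X101.9936 Y126.2533 F2218
G01 X101.9936 Y9.7092
G01 X83.1818 Y9.7092
G01 X83.1818 Y126.2533
M5
G00 X70.1585 Y201.2484
M3 S187
G01 X163.3972 Y201.2484 F2973
G01 X163.3972 Y165.4076
G01 X70.1585 Y165.4076
G01 X70.1585 Y201.2484
M5
G00 X58.1269 Y106.9200
M3 S187
G01 X92.2812 Y106.9200 F2973
G01 X92.2812 Y12.6056
G01 X58.1269 Y12.6056
G01 X58.1269 Y106.9200
M5
G00 X113.4567 Y184.9229
M3 S500
G01 X147.9819 Y184.9229 F2218
G01 X147.9819 Y95.0037
G01 X113.4567 Y95.0037
G01 X113.4567 Y184.9229
M5
G00 X202.7311 Y111.8996
M3 S187
G01 X197.5708 Y104.9223 F2973
G01 X170.5022 Y112.8222
G01 X144.9911 Y126.1084
G01 X144.5032 Y135.2904
M5
G00 X116.8274 Y153.9948
M3 S187
G01 X127.3406 Y153.9948 F2973
G01 X127.3406 Y90.5966
G01 X116.8274 Y90.5966
G01 X116.8274 Y153.9948
M5
G00 X0.0000 Y0.0000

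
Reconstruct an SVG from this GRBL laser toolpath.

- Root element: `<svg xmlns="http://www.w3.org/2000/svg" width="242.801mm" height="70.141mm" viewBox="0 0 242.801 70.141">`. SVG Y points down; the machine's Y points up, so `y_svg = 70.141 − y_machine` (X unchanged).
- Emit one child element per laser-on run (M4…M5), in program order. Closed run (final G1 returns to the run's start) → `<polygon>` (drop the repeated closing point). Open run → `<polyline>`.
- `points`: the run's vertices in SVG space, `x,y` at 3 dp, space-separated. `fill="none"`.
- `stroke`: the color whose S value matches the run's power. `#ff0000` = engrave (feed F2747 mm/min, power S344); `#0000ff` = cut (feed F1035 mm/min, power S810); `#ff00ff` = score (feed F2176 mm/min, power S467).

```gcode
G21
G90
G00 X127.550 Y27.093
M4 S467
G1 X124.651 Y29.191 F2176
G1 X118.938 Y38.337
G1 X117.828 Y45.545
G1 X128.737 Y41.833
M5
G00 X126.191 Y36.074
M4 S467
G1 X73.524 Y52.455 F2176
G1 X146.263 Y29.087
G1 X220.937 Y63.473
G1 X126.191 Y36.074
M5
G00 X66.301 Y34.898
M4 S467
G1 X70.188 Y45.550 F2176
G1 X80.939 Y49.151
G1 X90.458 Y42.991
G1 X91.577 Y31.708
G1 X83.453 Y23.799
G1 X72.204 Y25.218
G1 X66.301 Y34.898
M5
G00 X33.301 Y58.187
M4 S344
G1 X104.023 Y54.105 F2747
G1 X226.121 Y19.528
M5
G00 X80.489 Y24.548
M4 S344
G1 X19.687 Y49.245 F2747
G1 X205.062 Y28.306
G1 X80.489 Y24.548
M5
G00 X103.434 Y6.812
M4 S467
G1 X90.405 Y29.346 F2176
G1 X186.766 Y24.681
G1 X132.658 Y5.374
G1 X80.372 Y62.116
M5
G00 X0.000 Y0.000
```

<svg xmlns="http://www.w3.org/2000/svg" width="242.801mm" height="70.141mm" viewBox="0 0 242.801 70.141">
  <polyline points="127.550,43.048 124.651,40.950 118.938,31.804 117.828,24.596 128.737,28.308" fill="none" stroke="#ff00ff"/>
  <polygon points="126.191,34.067 73.524,17.686 146.263,41.054 220.937,6.668" fill="none" stroke="#ff00ff"/>
  <polygon points="66.301,35.243 70.188,24.591 80.939,20.990 90.458,27.150 91.577,38.433 83.453,46.342 72.204,44.923" fill="none" stroke="#ff00ff"/>
  <polyline points="33.301,11.954 104.023,16.036 226.121,50.613" fill="none" stroke="#ff0000"/>
  <polygon points="80.489,45.593 19.687,20.896 205.062,41.835" fill="none" stroke="#ff0000"/>
  <polyline points="103.434,63.329 90.405,40.795 186.766,45.460 132.658,64.767 80.372,8.025" fill="none" stroke="#ff00ff"/>
</svg>

y_svg = 70.141 − y_m.

[1] S467→`#ff00ff` (score); open run; points: 127.550,43.048 124.651,40.950 118.938,31.804 117.828,24.596 128.737,28.308

[2] S467→`#ff00ff` (score); closed run; points: 126.191,34.067 73.524,17.686 146.263,41.054 220.937,6.668

[3] S467→`#ff00ff` (score); closed run; points: 66.301,35.243 70.188,24.591 80.939,20.990 90.458,27.150 91.577,38.433 83.453,46.342 72.204,44.923

[4] S344→`#ff0000` (engrave); open run; points: 33.301,11.954 104.023,16.036 226.121,50.613

[5] S344→`#ff0000` (engrave); closed run; points: 80.489,45.593 19.687,20.896 205.062,41.835

[6] S467→`#ff00ff` (score); open run; points: 103.434,63.329 90.405,40.795 186.766,45.460 132.658,64.767 80.372,8.025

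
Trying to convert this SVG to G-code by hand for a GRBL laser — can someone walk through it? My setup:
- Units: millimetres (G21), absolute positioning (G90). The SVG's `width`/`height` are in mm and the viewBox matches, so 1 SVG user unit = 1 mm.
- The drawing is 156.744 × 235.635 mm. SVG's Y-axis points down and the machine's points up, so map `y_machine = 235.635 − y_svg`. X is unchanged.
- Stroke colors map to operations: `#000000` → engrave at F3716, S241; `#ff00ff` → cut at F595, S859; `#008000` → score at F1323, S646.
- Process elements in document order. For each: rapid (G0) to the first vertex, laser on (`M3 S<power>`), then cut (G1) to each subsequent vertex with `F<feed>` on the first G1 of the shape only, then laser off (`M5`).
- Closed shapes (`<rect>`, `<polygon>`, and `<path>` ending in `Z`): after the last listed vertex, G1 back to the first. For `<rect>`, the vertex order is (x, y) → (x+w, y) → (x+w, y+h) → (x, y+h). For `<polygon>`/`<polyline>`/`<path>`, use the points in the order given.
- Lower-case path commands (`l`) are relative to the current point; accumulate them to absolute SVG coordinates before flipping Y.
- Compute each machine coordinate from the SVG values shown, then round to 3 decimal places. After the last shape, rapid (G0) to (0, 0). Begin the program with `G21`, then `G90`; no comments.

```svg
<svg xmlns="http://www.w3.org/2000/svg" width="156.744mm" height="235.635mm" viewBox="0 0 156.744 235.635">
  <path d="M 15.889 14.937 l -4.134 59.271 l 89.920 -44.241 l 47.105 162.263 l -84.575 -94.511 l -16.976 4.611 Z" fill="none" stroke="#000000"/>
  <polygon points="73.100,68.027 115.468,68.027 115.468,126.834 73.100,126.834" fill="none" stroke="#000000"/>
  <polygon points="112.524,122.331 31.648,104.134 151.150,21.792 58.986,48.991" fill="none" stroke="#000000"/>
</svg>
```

1 u = 1 mm; y_m = 235.635 − y.

[1] `<path>` closed polygon, #000000→engrave S241 F3716: (15.889,220.698) → (11.755,161.427) → (101.675,205.668) → (148.780,43.405) → (64.205,137.916) → (47.229,133.305) → (15.889,220.698) (closed)

[2] `<polygon>` rectangle, #000000→engrave S241 F3716: (73.100,167.608) → (115.468,167.608) → (115.468,108.801) → (73.100,108.801) → (73.100,167.608) (closed)

[3] `<polygon>` closed polygon, #000000→engrave S241 F3716: (112.524,113.304) → (31.648,131.501) → (151.150,213.843) → (58.986,186.644) → (112.524,113.304) (closed)

G21
G90
G0 X15.889 Y220.698
M3 S241
G1 X11.755 Y161.427 F3716
G1 X101.675 Y205.668
G1 X148.780 Y43.405
G1 X64.205 Y137.916
G1 X47.229 Y133.305
G1 X15.889 Y220.698
M5
G0 X73.100 Y167.608
M3 S241
G1 X115.468 Y167.608 F3716
G1 X115.468 Y108.801
G1 X73.100 Y108.801
G1 X73.100 Y167.608
M5
G0 X112.524 Y113.304
M3 S241
G1 X31.648 Y131.501 F3716
G1 X151.150 Y213.843
G1 X58.986 Y186.644
G1 X112.524 Y113.304
M5
G0 X0.000 Y0.000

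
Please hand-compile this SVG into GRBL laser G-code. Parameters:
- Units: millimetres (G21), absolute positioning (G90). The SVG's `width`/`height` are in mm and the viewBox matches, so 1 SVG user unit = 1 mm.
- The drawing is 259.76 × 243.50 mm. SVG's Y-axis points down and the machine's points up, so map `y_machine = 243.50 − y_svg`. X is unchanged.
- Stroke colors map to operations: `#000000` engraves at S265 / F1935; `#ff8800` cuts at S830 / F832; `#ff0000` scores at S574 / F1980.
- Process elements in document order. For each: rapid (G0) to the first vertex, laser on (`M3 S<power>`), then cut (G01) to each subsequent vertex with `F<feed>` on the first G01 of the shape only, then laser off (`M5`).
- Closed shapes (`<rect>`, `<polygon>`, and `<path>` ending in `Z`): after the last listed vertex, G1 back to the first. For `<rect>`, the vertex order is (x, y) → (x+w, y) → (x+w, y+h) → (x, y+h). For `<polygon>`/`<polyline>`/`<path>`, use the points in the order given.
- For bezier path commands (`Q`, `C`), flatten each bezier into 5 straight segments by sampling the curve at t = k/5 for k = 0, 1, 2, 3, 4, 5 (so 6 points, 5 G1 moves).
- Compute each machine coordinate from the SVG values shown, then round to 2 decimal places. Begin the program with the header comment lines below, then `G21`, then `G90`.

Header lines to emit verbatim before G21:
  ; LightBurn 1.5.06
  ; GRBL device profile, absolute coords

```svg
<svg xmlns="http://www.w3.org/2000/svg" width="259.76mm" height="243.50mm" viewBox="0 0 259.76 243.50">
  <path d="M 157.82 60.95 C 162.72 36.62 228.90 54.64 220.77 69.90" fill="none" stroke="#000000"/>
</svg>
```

; LightBurn 1.5.06
; GRBL device profile, absolute coords
G21
G90
G0 X157.82 Y182.55
M3 S265
G01 X167.03 Y192.43 F1935
G01 X184.44 Y194.31
G01 X203.53 Y190.35
G01 X217.82 Y182.73
G01 X220.77 Y173.60
M5

viewBox `0 0 259.76 243.50` with mm width/height → 1 unit = 1 mm. Flip: y_m = 243.50 − y_svg.

**Shape 1** — `<path>` cubic bezier, stroke `#000000` → engrave (S265, F1935). Control points (SVG): P0=(157.82,60.95), P1=(162.72,36.62), P2=(228.90,54.64), P3=(220.77,69.90); sampled at t=k/5. Machine vertices: (157.82,182.55) → (167.03,192.43) → (184.44,194.31) → (203.53,190.35) → (217.82,182.73) → (220.77,173.60). Open path.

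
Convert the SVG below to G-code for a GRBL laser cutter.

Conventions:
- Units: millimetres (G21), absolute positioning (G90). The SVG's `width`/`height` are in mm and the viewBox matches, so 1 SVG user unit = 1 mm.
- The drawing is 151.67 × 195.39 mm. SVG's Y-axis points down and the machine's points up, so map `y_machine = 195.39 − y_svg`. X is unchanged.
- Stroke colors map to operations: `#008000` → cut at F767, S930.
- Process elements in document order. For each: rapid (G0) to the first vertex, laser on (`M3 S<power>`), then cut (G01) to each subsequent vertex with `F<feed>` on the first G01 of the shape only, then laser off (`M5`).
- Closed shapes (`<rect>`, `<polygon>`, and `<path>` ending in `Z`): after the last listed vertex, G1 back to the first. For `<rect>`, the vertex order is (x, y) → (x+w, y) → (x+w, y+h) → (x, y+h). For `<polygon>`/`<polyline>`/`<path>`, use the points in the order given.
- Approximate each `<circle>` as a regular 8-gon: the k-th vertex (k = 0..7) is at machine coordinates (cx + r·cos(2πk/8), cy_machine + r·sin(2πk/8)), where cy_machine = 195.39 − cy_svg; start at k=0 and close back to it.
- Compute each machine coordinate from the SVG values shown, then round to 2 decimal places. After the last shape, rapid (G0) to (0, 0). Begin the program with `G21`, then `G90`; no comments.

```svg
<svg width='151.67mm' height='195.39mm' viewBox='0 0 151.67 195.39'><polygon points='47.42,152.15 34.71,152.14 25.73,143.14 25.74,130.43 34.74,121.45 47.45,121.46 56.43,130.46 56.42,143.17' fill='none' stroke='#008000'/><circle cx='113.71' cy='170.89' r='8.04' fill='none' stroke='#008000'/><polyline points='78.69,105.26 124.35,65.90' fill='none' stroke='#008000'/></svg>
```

viewBox `0 0 151.67 195.39` with mm width/height → 1 unit = 1 mm. Flip: y_m = 195.39 − y_svg.

**Shape 1** — `<polygon>` regular polygon, stroke `#008000` → cut (S930, F767). Machine vertices: (47.42,43.24) → (34.71,43.25) → (25.73,52.25) → (25.74,64.96) → (34.74,73.94) → (47.45,73.93) → (56.43,64.93) → (56.42,52.22) → (47.42,43.24). Closed: final G1 returns to the first vertex.

**Shape 2** — `<circle>` circle, stroke `#008000` → cut (S930, F767). Machine vertices: (121.75,24.50) → (119.40,30.19) → (113.71,32.54) → (108.02,30.19) → (105.67,24.50) → (108.02,18.81) → (113.71,16.46) → (119.40,18.81) → (121.75,24.50). Closed: final G1 returns to the first vertex.

**Shape 3** — `<polyline>` line segment, stroke `#008000` → cut (S930, F767). Machine vertices: (78.69,90.13) → (124.35,129.49). Open path.

G21
G90
G0 X47.42 Y43.24
M3 S930
G01 X34.71 Y43.25 F767
G01 X25.73 Y52.25
G01 X25.74 Y64.96
G01 X34.74 Y73.94
G01 X47.45 Y73.93
G01 X56.43 Y64.93
G01 X56.42 Y52.22
G01 X47.42 Y43.24
M5
G0 X121.75 Y24.50
M3 S930
G01 X119.40 Y30.19 F767
G01 X113.71 Y32.54
G01 X108.02 Y30.19
G01 X105.67 Y24.50
G01 X108.02 Y18.81
G01 X113.71 Y16.46
G01 X119.40 Y18.81
G01 X121.75 Y24.50
M5
G0 X78.69 Y90.13
M3 S930
G01 X124.35 Y129.49 F767
M5
G0 X0.00 Y0.00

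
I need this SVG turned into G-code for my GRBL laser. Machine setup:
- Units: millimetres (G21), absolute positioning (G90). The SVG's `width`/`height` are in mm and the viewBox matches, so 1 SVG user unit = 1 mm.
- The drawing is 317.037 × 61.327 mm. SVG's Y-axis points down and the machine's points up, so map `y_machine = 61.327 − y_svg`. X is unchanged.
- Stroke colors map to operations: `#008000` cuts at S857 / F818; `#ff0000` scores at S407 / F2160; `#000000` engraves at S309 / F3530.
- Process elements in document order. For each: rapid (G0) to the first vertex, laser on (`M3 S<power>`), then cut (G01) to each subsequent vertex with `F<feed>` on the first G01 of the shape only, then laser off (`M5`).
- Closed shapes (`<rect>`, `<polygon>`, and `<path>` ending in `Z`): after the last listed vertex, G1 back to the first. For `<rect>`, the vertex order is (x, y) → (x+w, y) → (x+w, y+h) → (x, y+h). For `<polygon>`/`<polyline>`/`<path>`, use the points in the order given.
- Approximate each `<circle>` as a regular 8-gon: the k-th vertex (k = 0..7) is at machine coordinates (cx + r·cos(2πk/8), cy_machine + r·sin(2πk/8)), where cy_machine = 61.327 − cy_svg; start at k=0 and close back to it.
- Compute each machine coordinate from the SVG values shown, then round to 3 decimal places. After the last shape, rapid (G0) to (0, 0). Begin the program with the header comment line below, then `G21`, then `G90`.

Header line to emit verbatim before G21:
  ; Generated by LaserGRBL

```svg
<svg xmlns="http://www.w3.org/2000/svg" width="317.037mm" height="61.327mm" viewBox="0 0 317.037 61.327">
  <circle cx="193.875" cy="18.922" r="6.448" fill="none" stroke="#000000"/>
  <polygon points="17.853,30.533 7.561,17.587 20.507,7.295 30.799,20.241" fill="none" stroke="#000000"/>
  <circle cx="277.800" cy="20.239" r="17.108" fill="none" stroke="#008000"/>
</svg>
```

; Generated by LaserGRBL
G21
G90
G0 X200.323 Y42.405
M3 S309
G01 X198.434 Y46.964 F3530
G01 X193.875 Y48.853
G01 X189.316 Y46.964
G01 X187.427 Y42.405
G01 X189.316 Y37.846
G01 X193.875 Y35.957
G01 X198.434 Y37.846
G01 X200.323 Y42.405
M5
G0 X17.853 Y30.794
M3 S309
G01 X7.561 Y43.740 F3530
G01 X20.507 Y54.032
G01 X30.799 Y41.086
G01 X17.853 Y30.794
M5
G0 X294.908 Y41.088
M3 S857
G01 X289.897 Y53.185 F818
G01 X277.800 Y58.196
G01 X265.703 Y53.185
G01 X260.692 Y41.088
G01 X265.703 Y28.991
G01 X277.800 Y23.980
G01 X289.897 Y28.991
G01 X294.908 Y41.088
M5
G0 X0.000 Y0.000

viewBox `0 0 317.037 61.327` with mm width/height → 1 unit = 1 mm. Flip: y_m = 61.327 − y_svg.

**Shape 1** — `<circle>` circle, stroke `#000000` → engrave (S309, F3530). Machine vertices: (200.323,42.405) → (198.434,46.964) → (193.875,48.853) → (189.316,46.964) → (187.427,42.405) → (189.316,37.846) → (193.875,35.957) → (198.434,37.846) → (200.323,42.405). Closed: final G1 returns to the first vertex.

**Shape 2** — `<polygon>` regular polygon, stroke `#000000` → engrave (S309, F3530). Machine vertices: (17.853,30.794) → (7.561,43.740) → (20.507,54.032) → (30.799,41.086) → (17.853,30.794). Closed: final G1 returns to the first vertex.

**Shape 3** — `<circle>` circle, stroke `#008000` → cut (S857, F818). Machine vertices: (294.908,41.088) → (289.897,53.185) → (277.800,58.196) → (265.703,53.185) → (260.692,41.088) → (265.703,28.991) → (277.800,23.980) → (289.897,28.991) → (294.908,41.088). Closed: final G1 returns to the first vertex.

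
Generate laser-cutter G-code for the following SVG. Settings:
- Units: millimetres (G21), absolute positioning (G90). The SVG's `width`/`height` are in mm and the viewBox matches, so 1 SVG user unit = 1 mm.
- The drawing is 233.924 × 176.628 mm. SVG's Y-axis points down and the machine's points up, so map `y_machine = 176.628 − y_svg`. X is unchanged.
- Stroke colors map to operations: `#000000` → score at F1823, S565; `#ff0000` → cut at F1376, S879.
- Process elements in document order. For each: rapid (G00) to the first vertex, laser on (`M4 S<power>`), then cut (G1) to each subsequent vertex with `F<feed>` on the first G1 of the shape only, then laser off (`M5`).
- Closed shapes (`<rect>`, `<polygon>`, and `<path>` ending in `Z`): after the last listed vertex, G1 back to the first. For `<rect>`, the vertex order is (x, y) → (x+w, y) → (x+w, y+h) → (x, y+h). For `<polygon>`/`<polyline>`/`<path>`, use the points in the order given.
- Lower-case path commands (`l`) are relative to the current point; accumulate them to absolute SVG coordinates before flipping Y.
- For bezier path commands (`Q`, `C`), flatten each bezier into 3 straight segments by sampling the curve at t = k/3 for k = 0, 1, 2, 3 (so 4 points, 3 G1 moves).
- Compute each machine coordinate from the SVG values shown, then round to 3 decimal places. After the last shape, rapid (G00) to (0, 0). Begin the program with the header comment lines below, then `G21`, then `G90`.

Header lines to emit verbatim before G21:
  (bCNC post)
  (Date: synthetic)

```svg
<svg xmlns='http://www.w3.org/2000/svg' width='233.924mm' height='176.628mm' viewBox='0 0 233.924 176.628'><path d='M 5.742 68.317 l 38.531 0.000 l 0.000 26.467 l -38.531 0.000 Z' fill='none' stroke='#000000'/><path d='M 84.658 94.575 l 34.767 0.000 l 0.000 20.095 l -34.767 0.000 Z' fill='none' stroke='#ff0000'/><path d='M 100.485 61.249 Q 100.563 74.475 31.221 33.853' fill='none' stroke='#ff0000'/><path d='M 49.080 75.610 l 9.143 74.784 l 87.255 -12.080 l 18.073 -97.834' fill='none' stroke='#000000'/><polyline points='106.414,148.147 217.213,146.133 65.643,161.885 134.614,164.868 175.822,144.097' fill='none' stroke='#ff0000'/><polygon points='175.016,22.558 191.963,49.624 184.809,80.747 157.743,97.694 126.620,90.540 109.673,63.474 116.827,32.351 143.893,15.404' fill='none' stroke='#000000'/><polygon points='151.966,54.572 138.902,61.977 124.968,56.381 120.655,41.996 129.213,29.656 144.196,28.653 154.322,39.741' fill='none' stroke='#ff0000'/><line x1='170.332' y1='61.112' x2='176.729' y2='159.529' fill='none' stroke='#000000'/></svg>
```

(bCNC post)
(Date: synthetic)
G21
G90
G00 X5.742 Y108.311
M4 S565
G1 X44.273 Y108.311 F1823
G1 X44.273 Y81.844
G1 X5.742 Y81.844
G1 X5.742 Y108.311
M5
G00 X84.658 Y82.053
M4 S879
G1 X119.425 Y82.053 F1376
G1 X119.425 Y61.958
G1 X84.658 Y61.958
G1 X84.658 Y82.053
M5
G00 X100.485 Y115.379
M4 S879
G1 X92.824 Y112.545 F1376
G1 X69.736 Y121.677
G1 X31.221 Y142.775
M5
G00 X49.080 Y101.018
M4 S565
G1 X58.223 Y26.234 F1823
G1 X145.478 Y38.314
G1 X163.551 Y136.148
M5
G00 X106.414 Y28.481
M4 S879
G1 X217.213 Y30.495 F1376
G1 X65.643 Y14.743
G1 X134.614 Y11.760
G1 X175.822 Y32.531
M5
G00 X175.016 Y154.070
M4 S565
G1 X191.963 Y127.004 F1823
G1 X184.809 Y95.881
G1 X157.743 Y78.934
G1 X126.620 Y86.088
G1 X109.673 Y113.154
G1 X116.827 Y144.277
G1 X143.893 Y161.224
G1 X175.016 Y154.070
M5
G00 X151.966 Y122.056
M4 S879
G1 X138.902 Y114.651 F1376
G1 X124.968 Y120.247
G1 X120.655 Y134.632
G1 X129.213 Y146.972
G1 X144.196 Y147.975
G1 X154.322 Y136.887
G1 X151.966 Y122.056
M5
G00 X170.332 Y115.516
M4 S565
G1 X176.729 Y17.099 F1823
M5
G00 X0.000 Y0.000

viewBox `0 0 233.924 176.628` with mm width/height → 1 unit = 1 mm. Flip: y_m = 176.628 − y_svg.

**Shape 1** — `<path>` rectangle, stroke `#000000` → score (S565, F1823). Machine vertices: (5.742,108.311) → (44.273,108.311) → (44.273,81.844) → (5.742,81.844) → (5.742,108.311). Closed: final G1 returns to the first vertex.

**Shape 2** — `<path>` rectangle, stroke `#ff0000` → cut (S879, F1376). Machine vertices: (84.658,82.053) → (119.425,82.053) → (119.425,61.958) → (84.658,61.958) → (84.658,82.053). Closed: final G1 returns to the first vertex.

**Shape 3** — `<path>` quadratic bezier, stroke `#ff0000` → cut (S879, F1376). Control points (SVG): P0=(100.485,61.249), P1=(100.563,74.475), P2=(31.221,33.853); sampled at t=k/3. Machine vertices: (100.485,115.379) → (92.824,112.545) → (69.736,121.677) → (31.221,142.775). Open path.

**Shape 4** — `<path>` open polyline, stroke `#000000` → score (S565, F1823). Machine vertices: (49.080,101.018) → (58.223,26.234) → (145.478,38.314) → (163.551,136.148). Open path.

**Shape 5** — `<polyline>` open polyline, stroke `#ff0000` → cut (S879, F1376). Machine vertices: (106.414,28.481) → (217.213,30.495) → (65.643,14.743) → (134.614,11.760) → (175.822,32.531). Open path.

**Shape 6** — `<polygon>` regular polygon, stroke `#000000` → score (S565, F1823). Machine vertices: (175.016,154.070) → (191.963,127.004) → (184.809,95.881) → (157.743,78.934) → (126.620,86.088) → (109.673,113.154) → (116.827,144.277) → (143.893,161.224) → (175.016,154.070). Closed: final G1 returns to the first vertex.

**Shape 7** — `<polygon>` regular polygon, stroke `#ff0000` → cut (S879, F1376). Machine vertices: (151.966,122.056) → (138.902,114.651) → (124.968,120.247) → (120.655,134.632) → (129.213,146.972) → (144.196,147.975) → (154.322,136.887) → (151.966,122.056). Closed: final G1 returns to the first vertex.

**Shape 8** — `<line>` line segment, stroke `#000000` → score (S565, F1823). Machine vertices: (170.332,115.516) → (176.729,17.099). Open path.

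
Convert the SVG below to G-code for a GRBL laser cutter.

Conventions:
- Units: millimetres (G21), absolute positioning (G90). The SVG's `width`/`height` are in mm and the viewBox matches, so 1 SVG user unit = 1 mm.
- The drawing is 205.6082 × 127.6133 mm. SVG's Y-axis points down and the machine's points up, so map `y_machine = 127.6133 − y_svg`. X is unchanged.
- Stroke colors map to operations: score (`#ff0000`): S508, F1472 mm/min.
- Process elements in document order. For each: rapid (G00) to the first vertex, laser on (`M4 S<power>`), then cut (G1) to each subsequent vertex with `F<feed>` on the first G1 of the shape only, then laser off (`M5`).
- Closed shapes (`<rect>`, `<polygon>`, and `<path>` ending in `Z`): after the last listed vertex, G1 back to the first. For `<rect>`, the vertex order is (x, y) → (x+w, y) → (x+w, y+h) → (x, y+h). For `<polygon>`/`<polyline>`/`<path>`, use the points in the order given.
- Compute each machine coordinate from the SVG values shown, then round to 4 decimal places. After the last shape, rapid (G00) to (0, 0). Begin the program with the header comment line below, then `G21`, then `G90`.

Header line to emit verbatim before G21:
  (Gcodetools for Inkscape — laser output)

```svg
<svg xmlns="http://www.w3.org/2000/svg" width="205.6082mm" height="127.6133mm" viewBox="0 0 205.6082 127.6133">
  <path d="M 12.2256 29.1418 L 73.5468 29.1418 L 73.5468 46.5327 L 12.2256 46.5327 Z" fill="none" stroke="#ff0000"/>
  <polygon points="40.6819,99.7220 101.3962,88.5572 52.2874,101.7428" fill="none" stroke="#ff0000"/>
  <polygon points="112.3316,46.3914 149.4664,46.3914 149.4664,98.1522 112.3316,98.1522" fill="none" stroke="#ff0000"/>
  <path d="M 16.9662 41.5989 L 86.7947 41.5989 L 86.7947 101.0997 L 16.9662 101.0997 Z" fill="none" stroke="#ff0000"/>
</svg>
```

1 u = 1 mm; y_m = 127.6133 − y.

[1] `<path>` rectangle, #ff0000→score S508 F1472: (12.2256,98.4715) → (73.5468,98.4715) → (73.5468,81.0806) → (12.2256,81.0806) → (12.2256,98.4715) (closed)

[2] `<polygon>` closed polygon, #ff0000→score S508 F1472: (40.6819,27.8913) → (101.3962,39.0561) → (52.2874,25.8705) → (40.6819,27.8913) (closed)

[3] `<polygon>` rectangle, #ff0000→score S508 F1472: (112.3316,81.2219) → (149.4664,81.2219) → (149.4664,29.4611) → (112.3316,29.4611) → (112.3316,81.2219) (closed)

[4] `<path>` rectangle, #ff0000→score S508 F1472: (16.9662,86.0144) → (86.7947,86.0144) → (86.7947,26.5136) → (16.9662,26.5136) → (16.9662,86.0144) (closed)

(Gcodetools for Inkscape — laser output)
G21
G90
G00 X12.2256 Y98.4715
M4 S508
G1 X73.5468 Y98.4715 F1472
G1 X73.5468 Y81.0806
G1 X12.2256 Y81.0806
G1 X12.2256 Y98.4715
M5
G00 X40.6819 Y27.8913
M4 S508
G1 X101.3962 Y39.0561 F1472
G1 X52.2874 Y25.8705
G1 X40.6819 Y27.8913
M5
G00 X112.3316 Y81.2219
M4 S508
G1 X149.4664 Y81.2219 F1472
G1 X149.4664 Y29.4611
G1 X112.3316 Y29.4611
G1 X112.3316 Y81.2219
M5
G00 X16.9662 Y86.0144
M4 S508
G1 X86.7947 Y86.0144 F1472
G1 X86.7947 Y26.5136
G1 X16.9662 Y26.5136
G1 X16.9662 Y86.0144
M5
G00 X0.0000 Y0.0000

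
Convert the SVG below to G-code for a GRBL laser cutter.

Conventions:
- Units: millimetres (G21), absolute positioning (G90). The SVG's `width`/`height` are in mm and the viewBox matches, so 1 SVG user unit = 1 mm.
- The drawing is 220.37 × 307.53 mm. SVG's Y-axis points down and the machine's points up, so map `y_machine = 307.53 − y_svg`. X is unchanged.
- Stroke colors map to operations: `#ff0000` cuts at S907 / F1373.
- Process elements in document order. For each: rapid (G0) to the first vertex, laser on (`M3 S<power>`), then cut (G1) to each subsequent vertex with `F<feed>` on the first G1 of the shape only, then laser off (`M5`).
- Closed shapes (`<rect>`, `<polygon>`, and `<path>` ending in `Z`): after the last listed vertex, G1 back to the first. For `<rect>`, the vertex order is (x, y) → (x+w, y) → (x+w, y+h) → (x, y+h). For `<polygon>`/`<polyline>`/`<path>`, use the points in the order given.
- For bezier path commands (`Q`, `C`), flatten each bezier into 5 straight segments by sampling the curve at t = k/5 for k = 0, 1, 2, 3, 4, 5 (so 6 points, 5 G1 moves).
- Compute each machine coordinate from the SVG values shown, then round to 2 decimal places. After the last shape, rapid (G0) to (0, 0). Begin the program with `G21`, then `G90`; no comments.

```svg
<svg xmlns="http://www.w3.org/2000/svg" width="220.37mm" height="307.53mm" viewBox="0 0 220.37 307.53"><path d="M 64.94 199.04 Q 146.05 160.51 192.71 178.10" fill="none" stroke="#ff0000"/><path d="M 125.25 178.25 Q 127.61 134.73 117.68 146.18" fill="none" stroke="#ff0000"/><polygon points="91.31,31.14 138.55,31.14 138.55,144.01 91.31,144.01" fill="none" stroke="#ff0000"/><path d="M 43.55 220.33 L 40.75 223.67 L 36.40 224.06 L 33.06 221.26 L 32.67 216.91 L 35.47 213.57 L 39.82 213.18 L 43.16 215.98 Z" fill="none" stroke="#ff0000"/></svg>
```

G21
G90
G0 X64.94 Y108.49
M3 S907
G1 X96.01 Y121.66 F1373
G1 X124.32 Y130.33
G1 X149.87 Y134.52
G1 X172.67 Y134.22
G1 X192.71 Y129.43
M5
G0 X125.25 Y129.28
M3 S907
G1 X125.70 Y144.49 F1373
G1 X125.17 Y155.30
G1 X123.66 Y161.71
G1 X121.16 Y163.73
G1 X117.68 Y161.35
M5
G0 X91.31 Y276.39
M3 S907
G1 X138.55 Y276.39 F1373
G1 X138.55 Y163.52
G1 X91.31 Y163.52
G1 X91.31 Y276.39
M5
G0 X43.55 Y87.20
M3 S907
G1 X40.75 Y83.86 F1373
G1 X36.40 Y83.47
G1 X33.06 Y86.27
G1 X32.67 Y90.62
G1 X35.47 Y93.96
G1 X39.82 Y94.35
G1 X43.16 Y91.55
G1 X43.55 Y87.20
M5
G0 X0.00 Y0.00

Since the viewBox matches the mm dimensions, user units are millimetres directly. The only transform is the Y-flip y_m = 307.53 − y_svg.

Shape 1 is a quadratic bezier drawn with `<path>`. Its stroke #ff0000 means cut at S907, F1373. After flipping Y the toolpath is (64.94,108.49) → (96.01,121.66) → (124.32,130.33) → (149.87,134.52) → (172.67,134.22) → (192.71,129.43).

Shape 2 is a quadratic bezier drawn with `<path>`. Its stroke #ff0000 means cut at S907, F1373. After flipping Y the toolpath is (125.25,129.28) → (125.70,144.49) → (125.17,155.30) → (123.66,161.71) → (121.16,163.73) → (117.68,161.35).

Shape 3 is a rectangle drawn with `<polygon>`. Its stroke #ff0000 means cut at S907, F1373. After flipping Y the toolpath is (91.31,276.39) → (138.55,276.39) → (138.55,163.52) → (91.31,163.52) → (91.31,276.39), returning to the start.

Shape 4 is a regular polygon drawn with `<path>`. Its stroke #ff0000 means cut at S907, F1373. After flipping Y the toolpath is (43.55,87.20) → (40.75,83.86) → (36.40,83.47) → (33.06,86.27) → (32.67,90.62) → (35.47,93.96) → (39.82,94.35) → (43.16,91.55) → (43.55,87.20), returning to the start.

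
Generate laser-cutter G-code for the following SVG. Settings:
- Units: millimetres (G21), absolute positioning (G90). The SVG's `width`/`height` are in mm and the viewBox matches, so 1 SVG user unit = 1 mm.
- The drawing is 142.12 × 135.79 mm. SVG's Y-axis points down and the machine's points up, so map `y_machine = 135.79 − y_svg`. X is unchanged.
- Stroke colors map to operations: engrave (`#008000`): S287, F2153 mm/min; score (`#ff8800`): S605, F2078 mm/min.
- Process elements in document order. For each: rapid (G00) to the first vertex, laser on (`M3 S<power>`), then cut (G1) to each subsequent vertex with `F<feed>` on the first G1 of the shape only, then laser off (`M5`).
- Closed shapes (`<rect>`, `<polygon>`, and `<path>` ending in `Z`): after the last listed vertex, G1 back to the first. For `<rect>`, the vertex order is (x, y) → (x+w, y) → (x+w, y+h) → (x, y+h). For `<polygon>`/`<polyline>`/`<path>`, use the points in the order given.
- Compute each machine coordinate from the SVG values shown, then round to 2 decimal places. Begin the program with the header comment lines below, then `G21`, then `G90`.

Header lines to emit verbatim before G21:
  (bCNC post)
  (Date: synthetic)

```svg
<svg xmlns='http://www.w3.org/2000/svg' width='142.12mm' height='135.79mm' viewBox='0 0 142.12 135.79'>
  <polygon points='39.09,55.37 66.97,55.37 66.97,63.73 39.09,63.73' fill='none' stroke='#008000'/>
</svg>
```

1 u = 1 mm; y_m = 135.79 − y.

[1] `<polygon>` rectangle, #008000→engrave S287 F2153: (39.09,80.42) → (66.97,80.42) → (66.97,72.06) → (39.09,72.06) → (39.09,80.42) (closed)

(bCNC post)
(Date: synthetic)
G21
G90
G00 X39.09 Y80.42
M3 S287
G1 X66.97 Y80.42 F2153
G1 X66.97 Y72.06
G1 X39.09 Y72.06
G1 X39.09 Y80.42
M5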